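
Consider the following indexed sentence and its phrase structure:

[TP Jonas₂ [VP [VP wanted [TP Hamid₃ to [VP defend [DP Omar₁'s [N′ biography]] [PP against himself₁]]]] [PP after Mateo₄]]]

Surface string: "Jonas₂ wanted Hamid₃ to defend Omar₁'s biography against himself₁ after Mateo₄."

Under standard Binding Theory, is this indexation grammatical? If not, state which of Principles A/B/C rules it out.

Principle A

The two coindexed NPs are *Omar₁* and *himself₁*.
*himself₁* is an anaphor. Principle A requires it to be bound within its binding domain — the embedded TP, whose subject is Hamid₃.
Within that domain it is c-commanded by *Hamid₃*, which does not share its index.
*Omar₁* does not c-command the anaphor at all.
The anaphor is unbound in its domain → Principle A violation.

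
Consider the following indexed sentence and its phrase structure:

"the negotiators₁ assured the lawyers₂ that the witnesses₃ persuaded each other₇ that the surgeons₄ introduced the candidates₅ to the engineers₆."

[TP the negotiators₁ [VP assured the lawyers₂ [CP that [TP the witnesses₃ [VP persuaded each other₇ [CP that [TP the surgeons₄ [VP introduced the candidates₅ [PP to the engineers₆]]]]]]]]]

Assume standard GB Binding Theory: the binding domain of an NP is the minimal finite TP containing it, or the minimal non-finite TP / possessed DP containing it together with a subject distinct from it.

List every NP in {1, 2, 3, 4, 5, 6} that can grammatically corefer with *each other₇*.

*each other* is an anaphor, so Principle A applies: it must be bound in its binding domain.
Binding domain of *each other₇*: the embedded TP, whose subject is the witnesses₃.
*the negotiators₁* c-commands the anaphor but is outside its binding domain → cannot satisfy Principle A.
*the lawyers₂* c-commands the anaphor but is outside its binding domain → cannot satisfy Principle A.
*the witnesses₃* c-commands the anaphor within its binding domain → licit binder.
*the surgeons₄* does not c-command the anaphor → cannot bind it.
*the candidates₅* does not c-command the anaphor → cannot bind it.
*the engineers₆* does not c-command the anaphor → cannot bind it.

{3}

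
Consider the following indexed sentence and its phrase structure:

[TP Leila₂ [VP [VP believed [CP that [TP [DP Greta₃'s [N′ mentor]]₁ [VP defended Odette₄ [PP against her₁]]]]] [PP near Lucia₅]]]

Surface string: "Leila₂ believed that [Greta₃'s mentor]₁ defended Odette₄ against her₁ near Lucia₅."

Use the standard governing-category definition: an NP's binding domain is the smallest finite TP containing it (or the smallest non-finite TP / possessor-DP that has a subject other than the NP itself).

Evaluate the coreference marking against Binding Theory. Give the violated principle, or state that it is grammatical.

Principle B

The two coindexed NPs are *[Greta₃'s mentor]₁* and *her₁*.
*her₁* is a pronoun. Its binding domain is the embedded TP, whose subject is [Greta₃'s mentor]₁.
*[Greta₃'s mentor]₁* c-commands it within that domain and carries the same index.
The pronoun is locally bound → Principle B violation.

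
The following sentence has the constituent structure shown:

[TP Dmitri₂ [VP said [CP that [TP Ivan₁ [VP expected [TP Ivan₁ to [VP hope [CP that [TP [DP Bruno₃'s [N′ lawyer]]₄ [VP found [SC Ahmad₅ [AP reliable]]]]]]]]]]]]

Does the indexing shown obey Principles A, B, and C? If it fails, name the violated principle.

The two coindexed NPs are *Ivan₁* (the higher occurrence) and *Ivan₁* (the lower occurrence).
*Ivan₁* (the lower occurrence) is an R-expression. Principle C requires it to be free everywhere.
*Ivan₁* (the higher occurrence) c-commands it and carries the same index.
The R-expression is bound → Principle C violation.

Principle C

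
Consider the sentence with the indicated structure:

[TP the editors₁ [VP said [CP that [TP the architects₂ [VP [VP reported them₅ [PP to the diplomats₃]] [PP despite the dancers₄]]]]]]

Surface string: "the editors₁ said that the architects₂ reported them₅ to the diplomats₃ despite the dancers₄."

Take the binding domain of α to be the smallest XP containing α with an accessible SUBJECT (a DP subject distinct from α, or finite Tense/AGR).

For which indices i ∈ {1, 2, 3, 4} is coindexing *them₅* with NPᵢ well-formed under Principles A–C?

{1, 4}

*them* is a pronoun, so Principle B applies: it must be free in its binding domain.
Binding domain of *them₅*: the embedded TP, whose subject is the architects₂.
*the editors₁* c-commands the pronoun but from outside its binding domain, and is not c-commanded by it → coindexation permitted.
*the architects₂* c-commands the pronoun within its binding domain → coindexation would violate Principle B.
*the diplomats₃*: the pronoun c-commands this R-expression → coindexation would violate Principle C on *the diplomats₃*.
*the dancers₄* and the pronoun do not c-command one another → neither Principle B nor Principle C is at stake; coindexation permitted.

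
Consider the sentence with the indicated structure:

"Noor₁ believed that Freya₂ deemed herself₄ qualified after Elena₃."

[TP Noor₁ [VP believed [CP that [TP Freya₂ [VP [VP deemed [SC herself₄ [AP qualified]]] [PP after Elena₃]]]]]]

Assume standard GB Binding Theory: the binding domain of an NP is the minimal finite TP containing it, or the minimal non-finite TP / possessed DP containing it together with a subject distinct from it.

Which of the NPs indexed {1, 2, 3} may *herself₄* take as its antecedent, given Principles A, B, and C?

*herself* is an anaphor, so Principle A applies: it must be bound in its binding domain.
Binding domain of *herself₄*: the embedded TP, whose subject is Freya₂.
*Noor₁* c-commands the anaphor but is outside its binding domain → cannot satisfy Principle A.
*Freya₂* c-commands the anaphor within its binding domain → licit binder.
*Elena₃* does not c-command the anaphor → cannot bind it.

{2}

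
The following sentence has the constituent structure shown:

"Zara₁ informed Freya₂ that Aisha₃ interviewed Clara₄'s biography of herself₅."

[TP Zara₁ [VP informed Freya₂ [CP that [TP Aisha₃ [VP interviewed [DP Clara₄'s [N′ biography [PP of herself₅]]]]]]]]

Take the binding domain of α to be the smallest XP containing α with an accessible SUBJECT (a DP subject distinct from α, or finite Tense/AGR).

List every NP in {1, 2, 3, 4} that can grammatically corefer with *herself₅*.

{4}

*herself* is an anaphor, so Principle A applies: it must be bound in its binding domain.
Binding domain of *herself₅*: the possessed DP, whose subject is Clara₄.
*Zara₁* c-commands the anaphor but is outside its binding domain → cannot satisfy Principle A.
*Freya₂* c-commands the anaphor but is outside its binding domain → cannot satisfy Principle A.
*Aisha₃* c-commands the anaphor but is outside its binding domain → cannot satisfy Principle A.
*Clara₄* c-commands the anaphor within its binding domain → licit binder.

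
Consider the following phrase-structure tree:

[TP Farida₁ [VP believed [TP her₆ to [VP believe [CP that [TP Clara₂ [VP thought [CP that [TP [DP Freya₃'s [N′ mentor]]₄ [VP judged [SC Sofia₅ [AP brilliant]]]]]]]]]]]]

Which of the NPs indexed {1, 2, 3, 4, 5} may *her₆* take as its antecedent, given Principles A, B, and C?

none

*her* is a pronoun, so Principle B applies: it must be free in its binding domain.
Binding domain of *her₆*: the matrix TP, whose subject is Farida₁.
*Farida₁* c-commands the pronoun within its binding domain → coindexation would violate Principle B.
*Clara₂*: the pronoun c-commands this R-expression → coindexation would violate Principle C on *Clara₂*.
*Freya₃*: the pronoun c-commands this R-expression → coindexation would violate Principle C on *Freya₃*.
*[Freya₃'s mentor]₄*: the pronoun c-commands this R-expression → coindexation would violate Principle C on *[Freya₃'s mentor]₄*.
*Sofia₅*: the pronoun c-commands this R-expression → coindexation would violate Principle C on *Sofia₅*.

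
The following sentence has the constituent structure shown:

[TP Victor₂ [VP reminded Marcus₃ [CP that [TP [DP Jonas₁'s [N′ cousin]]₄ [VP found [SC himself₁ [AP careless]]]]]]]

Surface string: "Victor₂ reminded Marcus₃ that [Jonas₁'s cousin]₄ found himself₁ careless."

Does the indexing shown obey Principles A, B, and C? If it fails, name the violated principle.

Principle A

The two coindexed NPs are *Jonas₁* and *himself₁*.
*himself₁* is an anaphor. Principle A requires it to be bound within its binding domain — the embedded TP, whose subject is [Jonas₁'s cousin]₄.
Within that domain it is c-commanded by *[Jonas₁'s cousin]₄*, which does not share its index.
*Jonas₁* does not c-command the anaphor at all.
The anaphor is unbound in its domain → Principle A violation.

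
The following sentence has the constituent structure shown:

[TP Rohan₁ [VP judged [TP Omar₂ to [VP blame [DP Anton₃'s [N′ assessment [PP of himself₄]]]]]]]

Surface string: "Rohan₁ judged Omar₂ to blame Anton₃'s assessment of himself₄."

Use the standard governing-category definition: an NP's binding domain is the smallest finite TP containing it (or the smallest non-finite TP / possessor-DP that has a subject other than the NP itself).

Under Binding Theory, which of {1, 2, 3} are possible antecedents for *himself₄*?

*himself* is an anaphor, so Principle A applies: it must be bound in its binding domain.
Binding domain of *himself₄*: the possessed DP, whose subject is Anton₃.
*Rohan₁* c-commands the anaphor but is outside its binding domain → cannot satisfy Principle A.
*Omar₂* c-commands the anaphor but is outside its binding domain → cannot satisfy Principle A.
*Anton₃* c-commands the anaphor within its binding domain → licit binder.

{3}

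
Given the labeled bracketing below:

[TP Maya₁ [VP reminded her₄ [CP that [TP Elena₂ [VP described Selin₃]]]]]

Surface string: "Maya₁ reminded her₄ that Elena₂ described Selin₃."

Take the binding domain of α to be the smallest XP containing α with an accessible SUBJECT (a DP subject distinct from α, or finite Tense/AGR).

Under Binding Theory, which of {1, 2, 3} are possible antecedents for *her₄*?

none

*her* is a pronoun, so Principle B applies: it must be free in its binding domain.
Binding domain of *her₄*: the matrix TP, whose subject is Maya₁.
*Maya₁* c-commands the pronoun within its binding domain → coindexation would violate Principle B.
*Elena₂*: the pronoun c-commands this R-expression → coindexation would violate Principle C on *Elena₂*.
*Selin₃*: the pronoun c-commands this R-expression → coindexation would violate Principle C on *Selin₃*.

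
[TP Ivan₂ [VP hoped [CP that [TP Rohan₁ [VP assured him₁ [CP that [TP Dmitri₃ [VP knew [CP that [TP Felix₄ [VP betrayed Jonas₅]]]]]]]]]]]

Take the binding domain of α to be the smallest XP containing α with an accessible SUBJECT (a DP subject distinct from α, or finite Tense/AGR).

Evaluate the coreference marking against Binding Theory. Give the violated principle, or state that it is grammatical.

Principle B

The two coindexed NPs are *Rohan₁* and *him₁*.
*him₁* is a pronoun. Its binding domain is the embedded TP, whose subject is Rohan₁.
*Rohan₁* c-commands it within that domain and carries the same index.
The pronoun is locally bound → Principle B violation.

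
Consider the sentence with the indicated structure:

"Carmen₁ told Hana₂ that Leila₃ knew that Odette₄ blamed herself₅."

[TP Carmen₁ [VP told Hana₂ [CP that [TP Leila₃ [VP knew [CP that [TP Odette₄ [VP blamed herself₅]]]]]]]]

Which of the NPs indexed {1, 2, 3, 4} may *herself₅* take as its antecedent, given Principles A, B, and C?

{4}

*herself* is an anaphor, so Principle A applies: it must be bound in its binding domain.
Binding domain of *herself₅*: the embedded TP, whose subject is Odette₄.
*Carmen₁* c-commands the anaphor but is outside its binding domain → cannot satisfy Principle A.
*Hana₂* c-commands the anaphor but is outside its binding domain → cannot satisfy Principle A.
*Leila₃* c-commands the anaphor but is outside its binding domain → cannot satisfy Principle A.
*Odette₄* c-commands the anaphor within its binding domain → licit binder.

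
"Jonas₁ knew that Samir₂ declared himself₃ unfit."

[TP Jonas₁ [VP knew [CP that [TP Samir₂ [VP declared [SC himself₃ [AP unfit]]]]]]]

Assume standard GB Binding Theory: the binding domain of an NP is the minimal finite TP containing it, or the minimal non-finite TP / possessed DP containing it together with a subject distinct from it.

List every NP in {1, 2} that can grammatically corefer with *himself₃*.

{2}

*himself* is an anaphor, so Principle A applies: it must be bound in its binding domain.
Binding domain of *himself₃*: the embedded TP, whose subject is Samir₂.
*Jonas₁* c-commands the anaphor but is outside its binding domain → cannot satisfy Principle A.
*Samir₂* c-commands the anaphor within its binding domain → licit binder.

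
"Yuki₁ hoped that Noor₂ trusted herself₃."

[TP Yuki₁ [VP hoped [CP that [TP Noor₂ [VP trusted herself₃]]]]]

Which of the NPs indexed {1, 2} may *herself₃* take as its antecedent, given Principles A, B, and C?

{2}

*herself* is an anaphor, so Principle A applies: it must be bound in its binding domain.
Binding domain of *herself₃*: the embedded TP, whose subject is Noor₂.
*Yuki₁* c-commands the anaphor but is outside its binding domain → cannot satisfy Principle A.
*Noor₂* c-commands the anaphor within its binding domain → licit binder.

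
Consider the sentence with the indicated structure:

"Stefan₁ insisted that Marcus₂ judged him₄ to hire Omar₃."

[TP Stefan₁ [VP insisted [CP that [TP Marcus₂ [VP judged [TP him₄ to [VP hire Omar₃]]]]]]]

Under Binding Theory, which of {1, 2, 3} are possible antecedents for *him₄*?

{1}

*him* is a pronoun, so Principle B applies: it must be free in its binding domain.
Binding domain of *him₄*: the embedded TP, whose subject is Marcus₂.
*Stefan₁* c-commands the pronoun but from outside its binding domain, and is not c-commanded by it → coindexation permitted.
*Marcus₂* c-commands the pronoun within its binding domain → coindexation would violate Principle B.
*Omar₃*: the pronoun c-commands this R-expression → coindexation would violate Principle C on *Omar₃*.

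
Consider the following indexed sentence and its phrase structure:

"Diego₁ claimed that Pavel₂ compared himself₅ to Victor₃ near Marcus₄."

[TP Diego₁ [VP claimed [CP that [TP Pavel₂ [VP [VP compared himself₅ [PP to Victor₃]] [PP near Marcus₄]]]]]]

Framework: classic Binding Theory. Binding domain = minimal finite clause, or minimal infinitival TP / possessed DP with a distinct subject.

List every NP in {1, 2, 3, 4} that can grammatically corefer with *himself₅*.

*himself* is an anaphor, so Principle A applies: it must be bound in its binding domain.
Binding domain of *himself₅*: the embedded TP, whose subject is Pavel₂.
*Diego₁* c-commands the anaphor but is outside its binding domain → cannot satisfy Principle A.
*Pavel₂* c-commands the anaphor within its binding domain → licit binder.
*Victor₃* does not c-command the anaphor → cannot bind it.
*Marcus₄* does not c-command the anaphor → cannot bind it.

{2}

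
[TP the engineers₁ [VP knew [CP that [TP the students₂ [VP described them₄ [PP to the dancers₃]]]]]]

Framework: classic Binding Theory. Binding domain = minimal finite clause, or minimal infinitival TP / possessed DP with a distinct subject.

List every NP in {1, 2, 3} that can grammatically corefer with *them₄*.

{1}

*them* is a pronoun, so Principle B applies: it must be free in its binding domain.
Binding domain of *them₄*: the embedded TP, whose subject is the students₂.
*the engineers₁* c-commands the pronoun but from outside its binding domain, and is not c-commanded by it → coindexation permitted.
*the students₂* c-commands the pronoun within its binding domain → coindexation would violate Principle B.
*the dancers₃*: the pronoun c-commands this R-expression → coindexation would violate Principle C on *the dancers₃*.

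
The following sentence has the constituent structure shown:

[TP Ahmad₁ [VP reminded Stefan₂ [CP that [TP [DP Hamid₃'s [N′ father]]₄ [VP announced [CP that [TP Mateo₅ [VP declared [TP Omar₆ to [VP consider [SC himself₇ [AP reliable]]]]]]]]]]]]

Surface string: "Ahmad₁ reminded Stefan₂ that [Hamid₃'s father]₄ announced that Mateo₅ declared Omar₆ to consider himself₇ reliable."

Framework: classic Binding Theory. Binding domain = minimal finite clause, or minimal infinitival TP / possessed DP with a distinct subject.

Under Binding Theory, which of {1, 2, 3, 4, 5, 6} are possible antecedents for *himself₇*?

{6}

*himself* is an anaphor, so Principle A applies: it must be bound in its binding domain.
Binding domain of *himself₇*: the embedded TP, whose subject is Omar₆.
*Ahmad₁* c-commands the anaphor but is outside its binding domain → cannot satisfy Principle A.
*Stefan₂* c-commands the anaphor but is outside its binding domain → cannot satisfy Principle A.
*Hamid₃* does not c-command the anaphor → cannot bind it.
*[Hamid₃'s father]₄* c-commands the anaphor but is outside its binding domain → cannot satisfy Principle A.
*Mateo₅* c-commands the anaphor but is outside its binding domain → cannot satisfy Principle A.
*Omar₆* c-commands the anaphor within its binding domain → licit binder.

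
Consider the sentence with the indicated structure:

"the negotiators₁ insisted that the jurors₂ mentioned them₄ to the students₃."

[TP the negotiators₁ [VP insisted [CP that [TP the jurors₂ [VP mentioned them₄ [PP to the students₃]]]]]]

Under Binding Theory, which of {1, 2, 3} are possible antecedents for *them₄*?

*them* is a pronoun, so Principle B applies: it must be free in its binding domain.
Binding domain of *them₄*: the embedded TP, whose subject is the jurors₂.
*the negotiators₁* c-commands the pronoun but from outside its binding domain, and is not c-commanded by it → coindexation permitted.
*the jurors₂* c-commands the pronoun within its binding domain → coindexation would violate Principle B.
*the students₃*: the pronoun c-commands this R-expression → coindexation would violate Principle C on *the students₃*.

{1}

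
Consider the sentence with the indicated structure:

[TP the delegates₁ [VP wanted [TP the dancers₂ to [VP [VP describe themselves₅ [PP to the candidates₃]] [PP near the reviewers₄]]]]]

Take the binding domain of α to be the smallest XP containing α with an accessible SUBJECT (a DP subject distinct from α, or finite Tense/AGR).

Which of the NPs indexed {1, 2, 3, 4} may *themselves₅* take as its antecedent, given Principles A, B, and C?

{2}

*themselves* is an anaphor, so Principle A applies: it must be bound in its binding domain.
Binding domain of *themselves₅*: the embedded TP, whose subject is the dancers₂.
*the delegates₁* c-commands the anaphor but is outside its binding domain → cannot satisfy Principle A.
*the dancers₂* c-commands the anaphor within its binding domain → licit binder.
*the candidates₃* does not c-command the anaphor → cannot bind it.
*the reviewers₄* does not c-command the anaphor → cannot bind it.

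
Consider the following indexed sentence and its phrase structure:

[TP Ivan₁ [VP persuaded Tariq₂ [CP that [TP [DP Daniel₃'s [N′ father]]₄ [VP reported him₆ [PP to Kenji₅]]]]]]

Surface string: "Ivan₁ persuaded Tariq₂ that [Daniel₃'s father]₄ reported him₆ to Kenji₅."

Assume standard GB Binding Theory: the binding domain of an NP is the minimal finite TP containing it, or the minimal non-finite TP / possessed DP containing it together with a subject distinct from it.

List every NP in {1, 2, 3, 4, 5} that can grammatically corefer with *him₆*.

{1, 2, 3}

*him* is a pronoun, so Principle B applies: it must be free in its binding domain.
Binding domain of *him₆*: the embedded TP, whose subject is [Daniel₃'s father]₄.
*Ivan₁* c-commands the pronoun but from outside its binding domain, and is not c-commanded by it → coindexation permitted.
*Tariq₂* c-commands the pronoun but from outside its binding domain, and is not c-commanded by it → coindexation permitted.
*Daniel₃* and the pronoun do not c-command one another → neither Principle B nor Principle C is at stake; coindexation permitted.
*[Daniel₃'s father]₄* c-commands the pronoun within its binding domain → coindexation would violate Principle B.
*Kenji₅*: the pronoun c-commands this R-expression → coindexation would violate Principle C on *Kenji₅*.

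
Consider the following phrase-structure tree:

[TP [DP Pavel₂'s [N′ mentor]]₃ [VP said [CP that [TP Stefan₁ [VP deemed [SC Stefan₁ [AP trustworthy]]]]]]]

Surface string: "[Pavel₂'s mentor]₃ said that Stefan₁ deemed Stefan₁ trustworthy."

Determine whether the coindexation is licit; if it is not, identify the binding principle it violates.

The two coindexed NPs are *Stefan₁* (the higher occurrence) and *Stefan₁* (the lower occurrence).
*Stefan₁* (the lower occurrence) is an R-expression. Principle C requires it to be free everywhere.
*Stefan₁* (the higher occurrence) c-commands it and carries the same index.
The R-expression is bound → Principle C violation.

Principle C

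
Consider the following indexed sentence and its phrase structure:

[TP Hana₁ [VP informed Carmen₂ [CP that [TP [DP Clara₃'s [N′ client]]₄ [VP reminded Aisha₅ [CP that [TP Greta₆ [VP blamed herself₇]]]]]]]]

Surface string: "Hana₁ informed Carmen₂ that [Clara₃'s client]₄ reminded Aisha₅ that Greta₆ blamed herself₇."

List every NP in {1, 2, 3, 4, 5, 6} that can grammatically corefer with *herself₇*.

{6}

*herself* is an anaphor, so Principle A applies: it must be bound in its binding domain.
Binding domain of *herself₇*: the embedded TP, whose subject is Greta₆.
*Hana₁* c-commands the anaphor but is outside its binding domain → cannot satisfy Principle A.
*Carmen₂* c-commands the anaphor but is outside its binding domain → cannot satisfy Principle A.
*Clara₃* does not c-command the anaphor → cannot bind it.
*[Clara₃'s client]₄* c-commands the anaphor but is outside its binding domain → cannot satisfy Principle A.
*Aisha₅* c-commands the anaphor but is outside its binding domain → cannot satisfy Principle A.
*Greta₆* c-commands the anaphor within its binding domain → licit binder.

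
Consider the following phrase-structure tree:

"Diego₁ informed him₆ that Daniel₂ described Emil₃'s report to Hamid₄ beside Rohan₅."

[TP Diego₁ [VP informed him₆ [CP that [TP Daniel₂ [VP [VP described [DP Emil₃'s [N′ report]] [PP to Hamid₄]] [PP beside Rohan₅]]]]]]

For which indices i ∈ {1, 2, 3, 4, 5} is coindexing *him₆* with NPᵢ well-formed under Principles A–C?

none

*him* is a pronoun, so Principle B applies: it must be free in its binding domain.
Binding domain of *him₆*: the matrix TP, whose subject is Diego₁.
*Diego₁* c-commands the pronoun within its binding domain → coindexation would violate Principle B.
*Daniel₂*: the pronoun c-commands this R-expression → coindexation would violate Principle C on *Daniel₂*.
*Emil₃*: the pronoun c-commands this R-expression → coindexation would violate Principle C on *Emil₃*.
*Hamid₄*: the pronoun c-commands this R-expression → coindexation would violate Principle C on *Hamid₄*.
*Rohan₅*: the pronoun c-commands this R-expression → coindexation would violate Principle C on *Rohan₅*.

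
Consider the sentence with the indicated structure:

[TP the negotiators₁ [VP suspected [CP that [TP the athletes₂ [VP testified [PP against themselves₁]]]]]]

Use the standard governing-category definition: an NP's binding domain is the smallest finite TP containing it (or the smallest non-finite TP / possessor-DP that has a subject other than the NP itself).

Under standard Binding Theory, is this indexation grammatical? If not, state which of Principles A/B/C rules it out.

Principle A

The two coindexed NPs are *the negotiators₁* and *themselves₁*.
*themselves₁* is an anaphor. Principle A requires it to be bound within its binding domain — the embedded TP, whose subject is the athletes₂.
Within that domain it is c-commanded by *the athletes₂*, which does not share its index.
*the negotiators₁* does c-command the anaphor, but from outside its binding domain.
The anaphor is unbound in its domain → Principle A violation.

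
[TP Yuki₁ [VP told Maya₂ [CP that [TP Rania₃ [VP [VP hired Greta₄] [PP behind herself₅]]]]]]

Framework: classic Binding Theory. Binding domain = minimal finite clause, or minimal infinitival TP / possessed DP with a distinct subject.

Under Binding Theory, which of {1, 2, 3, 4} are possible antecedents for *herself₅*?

{3}

*herself* is an anaphor, so Principle A applies: it must be bound in its binding domain.
Binding domain of *herself₅*: the embedded TP, whose subject is Rania₃.
*Yuki₁* c-commands the anaphor but is outside its binding domain → cannot satisfy Principle A.
*Maya₂* c-commands the anaphor but is outside its binding domain → cannot satisfy Principle A.
*Rania₃* c-commands the anaphor within its binding domain → licit binder.
*Greta₄* does not c-command the anaphor → cannot bind it.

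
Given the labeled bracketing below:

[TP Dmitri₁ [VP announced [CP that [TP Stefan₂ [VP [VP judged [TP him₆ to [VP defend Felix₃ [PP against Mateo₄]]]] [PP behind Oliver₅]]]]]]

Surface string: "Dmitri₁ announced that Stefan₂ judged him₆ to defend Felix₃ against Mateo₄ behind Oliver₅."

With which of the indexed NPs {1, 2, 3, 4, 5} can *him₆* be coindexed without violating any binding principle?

*him* is a pronoun, so Principle B applies: it must be free in its binding domain.
Binding domain of *him₆*: the embedded TP, whose subject is Stefan₂.
*Dmitri₁* c-commands the pronoun but from outside its binding domain, and is not c-commanded by it → coindexation permitted.
*Stefan₂* c-commands the pronoun within its binding domain → coindexation would violate Principle B.
*Felix₃*: the pronoun c-commands this R-expression → coindexation would violate Principle C on *Felix₃*.
*Mateo₄*: the pronoun c-commands this R-expression → coindexation would violate Principle C on *Mateo₄*.
*Oliver₅* and the pronoun do not c-command one another → neither Principle B nor Principle C is at stake; coindexation permitted.

{1, 5}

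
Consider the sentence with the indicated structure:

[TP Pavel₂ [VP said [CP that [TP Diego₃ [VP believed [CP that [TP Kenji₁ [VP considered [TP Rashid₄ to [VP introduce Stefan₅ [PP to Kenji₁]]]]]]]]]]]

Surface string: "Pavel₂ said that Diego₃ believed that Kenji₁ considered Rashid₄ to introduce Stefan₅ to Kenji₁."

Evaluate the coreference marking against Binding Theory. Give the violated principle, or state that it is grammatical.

The two coindexed NPs are *Kenji₁* (the higher occurrence) and *Kenji₁* (the lower occurrence).
*Kenji₁* (the lower occurrence) is an R-expression. Principle C requires it to be free everywhere.
*Kenji₁* (the higher occurrence) c-commands it and carries the same index.
The R-expression is bound → Principle C violation.

Principle C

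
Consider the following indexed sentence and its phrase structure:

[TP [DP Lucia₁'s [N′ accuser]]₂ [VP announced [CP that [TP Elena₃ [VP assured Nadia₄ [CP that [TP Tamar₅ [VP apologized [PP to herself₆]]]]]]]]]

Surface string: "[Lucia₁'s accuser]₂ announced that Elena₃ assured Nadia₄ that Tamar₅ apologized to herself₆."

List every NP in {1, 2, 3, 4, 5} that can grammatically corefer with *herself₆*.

{5}

*herself* is an anaphor, so Principle A applies: it must be bound in its binding domain.
Binding domain of *herself₆*: the embedded TP, whose subject is Tamar₅.
*Lucia₁* does not c-command the anaphor → cannot bind it.
*[Lucia₁'s accuser]₂* c-commands the anaphor but is outside its binding domain → cannot satisfy Principle A.
*Elena₃* c-commands the anaphor but is outside its binding domain → cannot satisfy Principle A.
*Nadia₄* c-commands the anaphor but is outside its binding domain → cannot satisfy Principle A.
*Tamar₅* c-commands the anaphor within its binding domain → licit binder.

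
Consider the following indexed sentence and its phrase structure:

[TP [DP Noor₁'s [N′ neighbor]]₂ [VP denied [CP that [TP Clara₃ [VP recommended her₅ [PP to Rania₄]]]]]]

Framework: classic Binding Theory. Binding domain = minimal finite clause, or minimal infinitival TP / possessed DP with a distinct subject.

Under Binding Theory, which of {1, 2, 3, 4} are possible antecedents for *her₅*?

*her* is a pronoun, so Principle B applies: it must be free in its binding domain.
Binding domain of *her₅*: the embedded TP, whose subject is Clara₃.
*Noor₁* and the pronoun do not c-command one another → neither Principle B nor Principle C is at stake; coindexation permitted.
*[Noor₁'s neighbor]₂* c-commands the pronoun but from outside its binding domain, and is not c-commanded by it → coindexation permitted.
*Clara₃* c-commands the pronoun within its binding domain → coindexation would violate Principle B.
*Rania₄*: the pronoun c-commands this R-expression → coindexation would violate Principle C on *Rania₄*.

{1, 2}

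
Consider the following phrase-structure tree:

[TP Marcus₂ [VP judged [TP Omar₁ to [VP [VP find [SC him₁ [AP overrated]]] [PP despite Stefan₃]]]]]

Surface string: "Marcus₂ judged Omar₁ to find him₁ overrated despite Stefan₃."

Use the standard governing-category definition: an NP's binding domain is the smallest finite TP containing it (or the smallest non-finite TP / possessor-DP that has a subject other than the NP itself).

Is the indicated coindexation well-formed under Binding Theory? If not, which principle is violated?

The two coindexed NPs are *Omar₁* and *him₁*.
*him₁* is a pronoun. Its binding domain is the embedded TP, whose subject is Omar₁.
*Omar₁* c-commands it within that domain and carries the same index.
The pronoun is locally bound → Principle B violation.

Principle B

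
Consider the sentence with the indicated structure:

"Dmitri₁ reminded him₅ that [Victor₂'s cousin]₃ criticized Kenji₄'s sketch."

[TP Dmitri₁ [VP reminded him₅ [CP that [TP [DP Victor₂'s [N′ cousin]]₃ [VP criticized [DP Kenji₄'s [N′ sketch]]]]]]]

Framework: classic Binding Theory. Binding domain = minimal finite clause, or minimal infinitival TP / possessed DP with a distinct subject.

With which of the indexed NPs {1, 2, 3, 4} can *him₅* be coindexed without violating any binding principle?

*him* is a pronoun, so Principle B applies: it must be free in its binding domain.
Binding domain of *him₅*: the matrix TP, whose subject is Dmitri₁.
*Dmitri₁* c-commands the pronoun within its binding domain → coindexation would violate Principle B.
*Victor₂*: the pronoun c-commands this R-expression → coindexation would violate Principle C on *Victor₂*.
*[Victor₂'s cousin]₃*: the pronoun c-commands this R-expression → coindexation would violate Principle C on *[Victor₂'s cousin]₃*.
*Kenji₄*: the pronoun c-commands this R-expression → coindexation would violate Principle C on *Kenji₄*.

none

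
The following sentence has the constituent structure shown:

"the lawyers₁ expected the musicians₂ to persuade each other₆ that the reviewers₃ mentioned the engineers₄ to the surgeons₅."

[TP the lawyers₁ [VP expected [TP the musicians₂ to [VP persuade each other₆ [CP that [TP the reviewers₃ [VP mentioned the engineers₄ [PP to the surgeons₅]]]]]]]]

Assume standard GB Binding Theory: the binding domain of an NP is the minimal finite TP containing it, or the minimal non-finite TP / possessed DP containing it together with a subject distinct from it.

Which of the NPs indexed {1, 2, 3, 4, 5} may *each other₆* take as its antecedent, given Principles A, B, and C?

*each other* is an anaphor, so Principle A applies: it must be bound in its binding domain.
Binding domain of *each other₆*: the embedded TP, whose subject is the musicians₂.
*the lawyers₁* c-commands the anaphor but is outside its binding domain → cannot satisfy Principle A.
*the musicians₂* c-commands the anaphor within its binding domain → licit binder.
*the reviewers₃* does not c-command the anaphor → cannot bind it.
*the engineers₄* does not c-command the anaphor → cannot bind it.
*the surgeons₅* does not c-command the anaphor → cannot bind it.

{2}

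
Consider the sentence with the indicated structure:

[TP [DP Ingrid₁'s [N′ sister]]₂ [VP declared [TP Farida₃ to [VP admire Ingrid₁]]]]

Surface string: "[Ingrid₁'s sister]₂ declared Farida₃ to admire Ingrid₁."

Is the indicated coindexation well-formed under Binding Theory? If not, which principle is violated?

The two coindexed NPs are *Ingrid₁* and *Ingrid₁*.
*Ingrid₁* is an R-expression; no coindexed NP c-commands it, so Principle C holds.
*Ingrid₁* is an R-expression; *Ingrid₁* does not c-command it, and no other NP shares its index, so Principle C is satisfied.
All principles are respected.

grammatical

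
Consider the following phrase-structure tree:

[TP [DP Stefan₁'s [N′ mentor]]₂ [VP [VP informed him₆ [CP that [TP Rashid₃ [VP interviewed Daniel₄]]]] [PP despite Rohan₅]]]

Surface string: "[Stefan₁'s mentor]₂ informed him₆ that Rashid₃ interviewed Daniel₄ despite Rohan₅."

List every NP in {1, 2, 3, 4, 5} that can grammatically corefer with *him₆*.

{1, 5}

*him* is a pronoun, so Principle B applies: it must be free in its binding domain.
Binding domain of *him₆*: the matrix TP, whose subject is [Stefan₁'s mentor]₂.
*Stefan₁* and the pronoun do not c-command one another → neither Principle B nor Principle C is at stake; coindexation permitted.
*[Stefan₁'s mentor]₂* c-commands the pronoun within its binding domain → coindexation would violate Principle B.
*Rashid₃*: the pronoun c-commands this R-expression → coindexation would violate Principle C on *Rashid₃*.
*Daniel₄*: the pronoun c-commands this R-expression → coindexation would violate Principle C on *Daniel₄*.
*Rohan₅* and the pronoun do not c-command one another → neither Principle B nor Principle C is at stake; coindexation permitted.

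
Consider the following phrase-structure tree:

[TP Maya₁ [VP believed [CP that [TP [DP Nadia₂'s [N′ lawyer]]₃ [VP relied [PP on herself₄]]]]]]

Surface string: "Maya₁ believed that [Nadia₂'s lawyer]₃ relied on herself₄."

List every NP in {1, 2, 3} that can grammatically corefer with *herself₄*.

{3}

*herself* is an anaphor, so Principle A applies: it must be bound in its binding domain.
Binding domain of *herself₄*: the embedded TP, whose subject is [Nadia₂'s lawyer]₃.
*Maya₁* c-commands the anaphor but is outside its binding domain → cannot satisfy Principle A.
*Nadia₂* does not c-command the anaphor → cannot bind it.
*[Nadia₂'s lawyer]₃* c-commands the anaphor within its binding domain → licit binder.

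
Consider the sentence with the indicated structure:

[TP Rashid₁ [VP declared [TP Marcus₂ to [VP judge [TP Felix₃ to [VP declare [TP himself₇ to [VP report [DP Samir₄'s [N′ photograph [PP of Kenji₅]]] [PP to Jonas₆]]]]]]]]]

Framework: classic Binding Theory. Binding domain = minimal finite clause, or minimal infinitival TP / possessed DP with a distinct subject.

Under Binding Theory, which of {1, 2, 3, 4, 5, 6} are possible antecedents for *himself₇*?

*himself* is an anaphor, so Principle A applies: it must be bound in its binding domain.
Binding domain of *himself₇*: the embedded TP, whose subject is Felix₃.
*Rashid₁* c-commands the anaphor but is outside its binding domain → cannot satisfy Principle A.
*Marcus₂* c-commands the anaphor but is outside its binding domain → cannot satisfy Principle A.
*Felix₃* c-commands the anaphor within its binding domain → licit binder.
*Samir₄* does not c-command the anaphor → cannot bind it.
*Kenji₅* does not c-command the anaphor → cannot bind it.
*Jonas₆* does not c-command the anaphor → cannot bind it.

{3}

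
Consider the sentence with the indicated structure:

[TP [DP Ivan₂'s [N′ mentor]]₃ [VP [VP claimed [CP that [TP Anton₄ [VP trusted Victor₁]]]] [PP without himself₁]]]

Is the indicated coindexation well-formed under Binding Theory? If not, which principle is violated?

The two coindexed NPs are *Victor₁* and *himself₁*.
*himself₁* is an anaphor. Principle A requires it to be bound within its binding domain — the matrix TP, whose subject is [Ivan₂'s mentor]₃.
Within that domain it is c-commanded by *[Ivan₂'s mentor]₃*, which does not share its index.
*Victor₁* does not c-command the anaphor at all.
The anaphor is unbound in its domain → Principle A violation.

Principle A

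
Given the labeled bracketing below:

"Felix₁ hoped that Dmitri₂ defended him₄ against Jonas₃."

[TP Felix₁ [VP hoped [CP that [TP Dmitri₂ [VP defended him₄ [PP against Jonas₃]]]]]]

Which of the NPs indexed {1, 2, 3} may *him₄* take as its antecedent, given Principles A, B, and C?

*him* is a pronoun, so Principle B applies: it must be free in its binding domain.
Binding domain of *him₄*: the embedded TP, whose subject is Dmitri₂.
*Felix₁* c-commands the pronoun but from outside its binding domain, and is not c-commanded by it → coindexation permitted.
*Dmitri₂* c-commands the pronoun within its binding domain → coindexation would violate Principle B.
*Jonas₃*: the pronoun c-commands this R-expression → coindexation would violate Principle C on *Jonas₃*.

{1}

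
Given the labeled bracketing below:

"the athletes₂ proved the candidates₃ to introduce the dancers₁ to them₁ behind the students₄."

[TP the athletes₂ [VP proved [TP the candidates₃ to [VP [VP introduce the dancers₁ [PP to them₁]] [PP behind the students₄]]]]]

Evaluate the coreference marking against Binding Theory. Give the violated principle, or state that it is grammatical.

The two coindexed NPs are *the dancers₁* and *them₁*.
*them₁* is a pronoun. Its binding domain is the embedded TP, whose subject is the candidates₃.
*the dancers₁* c-commands it within that domain and carries the same index.
The pronoun is locally bound → Principle B violation.

Principle B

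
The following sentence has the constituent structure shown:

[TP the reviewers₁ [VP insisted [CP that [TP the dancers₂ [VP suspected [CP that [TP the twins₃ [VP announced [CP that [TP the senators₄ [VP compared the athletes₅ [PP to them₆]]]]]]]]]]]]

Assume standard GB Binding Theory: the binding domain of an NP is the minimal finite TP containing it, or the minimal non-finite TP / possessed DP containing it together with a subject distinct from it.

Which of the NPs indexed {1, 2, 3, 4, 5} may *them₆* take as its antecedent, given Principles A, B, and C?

{1, 2, 3}

*them* is a pronoun, so Principle B applies: it must be free in its binding domain.
Binding domain of *them₆*: the embedded TP, whose subject is the senators₄.
*the reviewers₁* c-commands the pronoun but from outside its binding domain, and is not c-commanded by it → coindexation permitted.
*the dancers₂* c-commands the pronoun but from outside its binding domain, and is not c-commanded by it → coindexation permitted.
*the twins₃* c-commands the pronoun but from outside its binding domain, and is not c-commanded by it → coindexation permitted.
*the senators₄* c-commands the pronoun within its binding domain → coindexation would violate Principle B.
*the athletes₅* c-commands the pronoun within its binding domain → coindexation would violate Principle B.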